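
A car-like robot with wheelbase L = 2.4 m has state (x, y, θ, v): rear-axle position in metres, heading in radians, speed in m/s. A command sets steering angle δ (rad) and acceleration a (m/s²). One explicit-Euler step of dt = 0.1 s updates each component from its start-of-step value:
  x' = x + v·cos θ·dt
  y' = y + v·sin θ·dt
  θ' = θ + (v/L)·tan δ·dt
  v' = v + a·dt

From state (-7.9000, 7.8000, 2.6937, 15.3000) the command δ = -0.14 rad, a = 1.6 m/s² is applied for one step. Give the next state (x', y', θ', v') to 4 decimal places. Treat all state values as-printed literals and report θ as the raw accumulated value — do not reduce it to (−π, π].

(-9.2791, 8.4626, 2.6039, 15.4600)

x' = -7.9000 + 15.3000·cos(2.6937)·0.1 = -9.2791
y' = 7.8000 + 15.3000·sin(2.6937)·0.1 = 8.4626
θ' = 2.6937 + (15.3000/2.4)·tan(-0.14)·0.1 = 2.6039
v' = 15.3000 + 1.6000·0.1 = 15.4600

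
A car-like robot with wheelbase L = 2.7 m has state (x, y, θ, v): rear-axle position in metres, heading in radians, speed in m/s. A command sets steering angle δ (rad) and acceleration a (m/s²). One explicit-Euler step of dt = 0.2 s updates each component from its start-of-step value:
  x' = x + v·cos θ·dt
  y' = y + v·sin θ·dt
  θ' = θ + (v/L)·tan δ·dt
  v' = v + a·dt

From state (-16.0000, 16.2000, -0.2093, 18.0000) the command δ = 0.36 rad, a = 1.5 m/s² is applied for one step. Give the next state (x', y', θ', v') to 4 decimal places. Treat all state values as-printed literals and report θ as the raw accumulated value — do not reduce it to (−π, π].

(-12.4786, 15.4520, 0.2926, 18.3000)

x' = -16.0000 + 18.0000·cos(-0.2093)·0.2 = -12.4786
y' = 16.2000 + 18.0000·sin(-0.2093)·0.2 = 15.4520
θ' = -0.2093 + (18.0000/2.7)·tan(0.36)·0.2 = 0.2926
v' = 18.0000 + 1.5000·0.2 = 18.3000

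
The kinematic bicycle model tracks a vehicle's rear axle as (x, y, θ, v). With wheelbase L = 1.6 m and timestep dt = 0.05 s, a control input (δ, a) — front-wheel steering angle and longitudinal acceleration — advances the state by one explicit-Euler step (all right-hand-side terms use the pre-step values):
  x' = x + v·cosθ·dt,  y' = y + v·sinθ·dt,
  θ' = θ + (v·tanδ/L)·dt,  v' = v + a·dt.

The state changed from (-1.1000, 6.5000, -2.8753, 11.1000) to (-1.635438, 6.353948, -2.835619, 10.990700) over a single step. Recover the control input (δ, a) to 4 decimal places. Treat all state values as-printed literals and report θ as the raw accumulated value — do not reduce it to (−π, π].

δ = 0.1139, a = -2.1860

a = (v'−v)/dt = (-0.109300)/0.05 = -2.1860
Δθ = θ'−θ = 0.039681;  (v·dt/L) = 11.1000·0.05/1.6 = 0.346875
tan δ = Δθ·L/(v·dt) = 0.114396  →  δ = 0.1139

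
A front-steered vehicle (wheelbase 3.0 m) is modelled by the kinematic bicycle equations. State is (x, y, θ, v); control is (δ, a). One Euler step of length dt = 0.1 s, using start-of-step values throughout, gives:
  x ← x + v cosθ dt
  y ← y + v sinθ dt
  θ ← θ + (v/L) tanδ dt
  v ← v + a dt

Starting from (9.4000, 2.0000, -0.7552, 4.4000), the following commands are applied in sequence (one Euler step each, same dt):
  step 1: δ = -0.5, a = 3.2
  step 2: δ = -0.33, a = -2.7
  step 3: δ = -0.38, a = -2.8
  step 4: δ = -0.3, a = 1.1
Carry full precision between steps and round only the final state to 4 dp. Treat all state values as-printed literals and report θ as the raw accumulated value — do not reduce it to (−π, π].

after step 1 (δ=-0.5, a=3.2): (9.720379, 1.698409, -0.835324, 4.720000)
after step 2 (δ=-0.33, a=-2.7): (10.037062, 1.348414, -0.889215, 4.450000)
after step 3 (δ=-0.38, a=-2.8): (10.317421, 1.002837, -0.948461, 4.170000)
after step 4 (δ=-0.3, a=1.1): (10.560505, 0.664017, -0.991459, 4.280000)

(10.5605, 0.6640, -0.9915, 4.2800)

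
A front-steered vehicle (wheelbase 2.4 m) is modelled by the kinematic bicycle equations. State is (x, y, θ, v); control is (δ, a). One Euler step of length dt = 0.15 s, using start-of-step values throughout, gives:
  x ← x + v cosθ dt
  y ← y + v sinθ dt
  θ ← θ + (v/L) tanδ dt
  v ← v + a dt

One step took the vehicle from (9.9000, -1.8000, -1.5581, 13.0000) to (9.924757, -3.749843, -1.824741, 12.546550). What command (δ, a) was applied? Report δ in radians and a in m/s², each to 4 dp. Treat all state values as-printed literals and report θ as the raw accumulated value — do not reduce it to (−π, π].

a = (v'−v)/dt = (-0.453450)/0.15 = -3.0230
Δθ = θ'−θ = -0.266641;  (v·dt/L) = 13.0000·0.15/2.4 = 0.812500
tan δ = Δθ·L/(v·dt) = -0.328174  →  δ = -0.3171

δ = -0.3171, a = -3.0230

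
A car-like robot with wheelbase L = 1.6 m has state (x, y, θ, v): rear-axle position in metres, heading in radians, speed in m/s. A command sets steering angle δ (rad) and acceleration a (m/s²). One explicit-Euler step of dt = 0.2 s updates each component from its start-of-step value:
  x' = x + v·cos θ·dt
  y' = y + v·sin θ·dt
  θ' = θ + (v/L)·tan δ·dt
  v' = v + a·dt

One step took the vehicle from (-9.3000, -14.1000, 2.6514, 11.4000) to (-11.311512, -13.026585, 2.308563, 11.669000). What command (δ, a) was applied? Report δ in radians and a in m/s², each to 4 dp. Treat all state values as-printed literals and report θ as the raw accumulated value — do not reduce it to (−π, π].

a = (v'−v)/dt = (0.269000)/0.2 = 1.3450
Δθ = θ'−θ = -0.342837;  (v·dt/L) = 11.4000·0.2/1.6 = 1.425000
tan δ = Δθ·L/(v·dt) = -0.240587  →  δ = -0.2361

δ = -0.2361, a = 1.3450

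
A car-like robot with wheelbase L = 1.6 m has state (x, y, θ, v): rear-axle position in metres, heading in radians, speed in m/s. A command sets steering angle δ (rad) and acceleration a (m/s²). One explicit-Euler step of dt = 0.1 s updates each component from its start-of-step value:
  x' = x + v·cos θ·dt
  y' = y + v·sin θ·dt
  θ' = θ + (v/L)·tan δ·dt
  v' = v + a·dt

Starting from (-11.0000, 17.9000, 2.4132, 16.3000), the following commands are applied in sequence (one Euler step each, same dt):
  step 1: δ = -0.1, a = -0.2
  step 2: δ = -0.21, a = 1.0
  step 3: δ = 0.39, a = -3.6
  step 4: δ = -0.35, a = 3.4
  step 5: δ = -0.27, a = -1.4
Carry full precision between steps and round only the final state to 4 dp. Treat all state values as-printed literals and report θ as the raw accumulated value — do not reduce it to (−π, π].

after step 1 (δ=-0.1, a=-0.2): (-12.216380, 18.985044, 2.310984, 16.280000)
after step 2 (δ=-0.21, a=1.0): (-13.314346, 20.187064, 2.094112, 16.380000)
after step 3 (δ=0.39, a=-3.6): (-14.132944, 21.605846, 2.514929, 16.020000)
after step 4 (δ=-0.35, a=3.4): (-15.430546, 22.545332, 2.149444, 16.360000)
after step 5 (δ=-0.27, a=-1.4): (-16.325262, 23.914996, 1.866459, 16.220000)

(-16.3253, 23.9150, 1.8665, 16.2200)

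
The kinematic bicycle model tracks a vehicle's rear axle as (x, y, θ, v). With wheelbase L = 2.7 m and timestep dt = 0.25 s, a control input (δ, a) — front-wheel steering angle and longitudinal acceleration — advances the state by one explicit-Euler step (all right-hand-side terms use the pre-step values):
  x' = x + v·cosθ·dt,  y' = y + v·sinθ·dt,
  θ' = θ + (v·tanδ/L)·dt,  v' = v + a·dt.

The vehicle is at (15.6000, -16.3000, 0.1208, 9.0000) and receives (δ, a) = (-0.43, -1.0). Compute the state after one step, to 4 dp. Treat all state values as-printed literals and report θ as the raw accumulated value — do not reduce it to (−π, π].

x' = 15.6000 + 9.0000·cos(0.1208)·0.25 = 17.8336
y' = -16.3000 + 9.0000·sin(0.1208)·0.25 = -16.0289
θ' = 0.1208 + (9.0000/2.7)·tan(-0.43)·0.25 = -0.2614
v' = 9.0000 − 1.0000·0.25 = 8.7500

(17.8336, -16.0289, -0.2614, 8.7500)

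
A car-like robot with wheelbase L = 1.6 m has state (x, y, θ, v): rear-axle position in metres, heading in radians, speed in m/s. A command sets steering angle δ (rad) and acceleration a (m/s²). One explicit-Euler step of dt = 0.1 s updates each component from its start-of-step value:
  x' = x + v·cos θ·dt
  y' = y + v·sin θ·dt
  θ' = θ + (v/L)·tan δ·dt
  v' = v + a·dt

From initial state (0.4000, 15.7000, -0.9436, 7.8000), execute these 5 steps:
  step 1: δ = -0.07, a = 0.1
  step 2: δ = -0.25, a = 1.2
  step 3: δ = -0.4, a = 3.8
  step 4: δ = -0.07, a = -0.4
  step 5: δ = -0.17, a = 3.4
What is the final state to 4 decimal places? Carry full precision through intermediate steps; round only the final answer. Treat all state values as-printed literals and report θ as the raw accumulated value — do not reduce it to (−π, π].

after step 1 (δ=-0.07, a=0.1): (0.857764, 15.068453, -0.977781, 7.810000)
after step 2 (δ=-0.25, a=1.2): (1.294237, 14.420801, -1.102420, 7.930000)
after step 3 (δ=-0.4, a=3.8): (1.652228, 13.713205, -1.311967, 8.310000)
after step 4 (δ=-0.07, a=-0.4): (1.864922, 12.909886, -1.348382, 8.270000)
after step 5 (δ=-0.17, a=3.4): (2.047345, 12.103257, -1.437107, 8.610000)

(2.0473, 12.1033, -1.4371, 8.6100)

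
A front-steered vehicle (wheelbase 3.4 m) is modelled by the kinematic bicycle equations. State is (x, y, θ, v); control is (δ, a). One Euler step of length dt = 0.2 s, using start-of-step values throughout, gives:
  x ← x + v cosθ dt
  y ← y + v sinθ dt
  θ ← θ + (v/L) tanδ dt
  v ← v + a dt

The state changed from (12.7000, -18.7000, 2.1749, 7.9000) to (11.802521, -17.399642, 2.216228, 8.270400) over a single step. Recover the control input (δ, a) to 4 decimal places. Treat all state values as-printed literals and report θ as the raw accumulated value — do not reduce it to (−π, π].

δ = 0.0887, a = 1.8520

a = (v'−v)/dt = (0.370400)/0.2 = 1.8520
Δθ = θ'−θ = 0.041328;  (v·dt/L) = 7.9000·0.2/3.4 = 0.464706
tan δ = Δθ·L/(v·dt) = 0.088934  →  δ = 0.0887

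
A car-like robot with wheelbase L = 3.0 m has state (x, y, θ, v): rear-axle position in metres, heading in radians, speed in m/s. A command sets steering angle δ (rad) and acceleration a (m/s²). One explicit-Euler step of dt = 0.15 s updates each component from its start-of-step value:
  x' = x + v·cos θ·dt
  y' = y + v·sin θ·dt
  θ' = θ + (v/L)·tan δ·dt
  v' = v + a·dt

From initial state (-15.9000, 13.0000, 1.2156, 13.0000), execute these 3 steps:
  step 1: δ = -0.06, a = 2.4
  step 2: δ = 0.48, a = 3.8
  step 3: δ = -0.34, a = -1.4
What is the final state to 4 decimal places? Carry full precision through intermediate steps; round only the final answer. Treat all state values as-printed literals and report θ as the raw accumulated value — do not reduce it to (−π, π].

after step 1 (δ=-0.06, a=2.4): (-15.221840, 14.828278, 1.176553, 13.360000)
after step 2 (δ=0.48, a=3.8): (-14.452084, 16.678546, 1.524321, 13.930000)
after step 3 (δ=-0.34, a=-1.4): (-14.355009, 18.765790, 1.277943, 13.720000)

(-14.3550, 18.7658, 1.2779, 13.7200)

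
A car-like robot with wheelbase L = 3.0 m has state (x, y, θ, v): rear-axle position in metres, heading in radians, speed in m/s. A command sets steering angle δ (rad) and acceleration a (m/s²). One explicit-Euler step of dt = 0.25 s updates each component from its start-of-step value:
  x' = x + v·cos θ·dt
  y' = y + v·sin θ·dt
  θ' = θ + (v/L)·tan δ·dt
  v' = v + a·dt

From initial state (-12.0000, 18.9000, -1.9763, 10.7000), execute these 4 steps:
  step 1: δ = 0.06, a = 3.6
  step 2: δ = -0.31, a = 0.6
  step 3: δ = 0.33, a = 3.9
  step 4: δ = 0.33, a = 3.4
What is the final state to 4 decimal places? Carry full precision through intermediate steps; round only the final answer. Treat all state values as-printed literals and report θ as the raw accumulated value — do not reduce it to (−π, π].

(-16.8791, 8.3885, -1.5338, 13.5750)

after step 1 (δ=0.06, a=3.6): (-13.055238, 16.441932, -1.922736, 11.600000)
after step 2 (δ=-0.31, a=0.6): (-14.054923, 13.719685, -2.232386, 11.750000)
after step 3 (δ=0.33, a=3.9): (-15.859640, 11.401948, -1.896997, 12.725000)
after step 4 (δ=0.33, a=3.4): (-16.879059, 8.388456, -1.533778, 13.575000)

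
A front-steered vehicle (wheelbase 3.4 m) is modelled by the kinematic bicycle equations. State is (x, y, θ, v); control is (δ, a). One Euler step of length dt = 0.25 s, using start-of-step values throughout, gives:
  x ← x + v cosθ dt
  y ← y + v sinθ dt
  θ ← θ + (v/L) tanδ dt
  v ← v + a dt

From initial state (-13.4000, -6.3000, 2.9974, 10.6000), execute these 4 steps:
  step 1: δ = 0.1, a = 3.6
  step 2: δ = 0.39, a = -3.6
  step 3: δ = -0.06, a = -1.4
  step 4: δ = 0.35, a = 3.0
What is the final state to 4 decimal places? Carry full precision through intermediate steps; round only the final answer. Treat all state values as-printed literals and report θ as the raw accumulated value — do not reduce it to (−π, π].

after step 1 (δ=0.1, a=3.6): (-16.022499, -5.919212, 3.075602, 11.500000)
after step 2 (δ=0.39, a=-3.6): (-18.891241, -5.729627, 3.423185, 10.600000)
after step 3 (δ=-0.06, a=-1.4): (-21.436869, -6.466024, 3.376364, 10.250000)
after step 4 (δ=0.35, a=3.0): (-23.929073, -7.062115, 3.651478, 11.000000)

(-23.9291, -7.0621, 3.6515, 11.0000)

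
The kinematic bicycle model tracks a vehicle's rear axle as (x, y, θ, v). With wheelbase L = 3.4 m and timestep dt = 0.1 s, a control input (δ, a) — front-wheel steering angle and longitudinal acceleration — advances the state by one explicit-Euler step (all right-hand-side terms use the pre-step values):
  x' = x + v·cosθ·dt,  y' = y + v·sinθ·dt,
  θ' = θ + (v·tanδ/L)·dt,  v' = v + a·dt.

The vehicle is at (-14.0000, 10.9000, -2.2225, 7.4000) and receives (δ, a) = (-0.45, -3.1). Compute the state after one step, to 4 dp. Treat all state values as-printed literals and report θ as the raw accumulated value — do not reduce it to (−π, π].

x' = -14.0000 + 7.4000·cos(-2.2225)·0.1 = -14.4488
y' = 10.9000 + 7.4000·sin(-2.2225)·0.1 = 10.3117
θ' = -2.2225 + (7.4000/3.4)·tan(-0.45)·0.1 = -2.3276
v' = 7.4000 − 3.1000·0.1 = 7.0900

(-14.4488, 10.3117, -2.3276, 7.0900)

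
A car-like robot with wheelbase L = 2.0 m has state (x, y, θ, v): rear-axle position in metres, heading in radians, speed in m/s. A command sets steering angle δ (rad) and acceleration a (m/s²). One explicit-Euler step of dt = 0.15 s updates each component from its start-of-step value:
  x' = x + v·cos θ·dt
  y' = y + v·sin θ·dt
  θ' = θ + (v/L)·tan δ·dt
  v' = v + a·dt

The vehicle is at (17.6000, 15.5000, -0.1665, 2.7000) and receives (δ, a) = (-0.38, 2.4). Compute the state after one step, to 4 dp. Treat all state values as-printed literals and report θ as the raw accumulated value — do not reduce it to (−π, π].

x' = 17.6000 + 2.7000·cos(-0.1665)·0.15 = 17.9994
y' = 15.5000 + 2.7000·sin(-0.1665)·0.15 = 15.4329
θ' = -0.1665 + (2.7000/2.0)·tan(-0.38)·0.15 = -0.2474
v' = 2.7000 + 2.4000·0.15 = 3.0600

(17.9994, 15.4329, -0.2474, 3.0600)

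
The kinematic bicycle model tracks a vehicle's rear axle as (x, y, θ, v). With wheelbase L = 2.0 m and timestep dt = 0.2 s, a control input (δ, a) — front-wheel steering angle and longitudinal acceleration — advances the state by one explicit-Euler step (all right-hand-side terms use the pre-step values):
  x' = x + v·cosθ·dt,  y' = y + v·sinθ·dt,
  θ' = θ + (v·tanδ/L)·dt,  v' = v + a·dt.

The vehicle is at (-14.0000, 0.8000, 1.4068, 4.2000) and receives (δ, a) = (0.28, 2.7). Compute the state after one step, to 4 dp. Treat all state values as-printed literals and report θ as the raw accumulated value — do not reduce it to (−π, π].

x' = -14.0000 + 4.2000·cos(1.4068)·0.2 = -13.8629
y' = 0.8000 + 4.2000·sin(1.4068)·0.2 = 1.6287
θ' = 1.4068 + (4.2000/2.0)·tan(0.28)·0.2 = 1.5276
v' = 4.2000 + 2.7000·0.2 = 4.7400

(-13.8629, 1.6287, 1.5276, 4.7400)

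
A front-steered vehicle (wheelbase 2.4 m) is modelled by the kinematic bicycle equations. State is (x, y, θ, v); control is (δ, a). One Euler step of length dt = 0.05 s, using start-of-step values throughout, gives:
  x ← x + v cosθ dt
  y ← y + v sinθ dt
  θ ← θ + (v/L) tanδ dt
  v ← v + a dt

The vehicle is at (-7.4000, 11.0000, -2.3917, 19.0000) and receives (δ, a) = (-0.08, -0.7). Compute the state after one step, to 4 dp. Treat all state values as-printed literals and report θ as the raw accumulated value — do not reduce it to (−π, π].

(-8.0952, 10.3525, -2.4234, 18.9650)

x' = -7.4000 + 19.0000·cos(-2.3917)·0.05 = -8.0952
y' = 11.0000 + 19.0000·sin(-2.3917)·0.05 = 10.3525
θ' = -2.3917 + (19.0000/2.4)·tan(-0.08)·0.05 = -2.4234
v' = 19.0000 − 0.7000·0.05 = 18.9650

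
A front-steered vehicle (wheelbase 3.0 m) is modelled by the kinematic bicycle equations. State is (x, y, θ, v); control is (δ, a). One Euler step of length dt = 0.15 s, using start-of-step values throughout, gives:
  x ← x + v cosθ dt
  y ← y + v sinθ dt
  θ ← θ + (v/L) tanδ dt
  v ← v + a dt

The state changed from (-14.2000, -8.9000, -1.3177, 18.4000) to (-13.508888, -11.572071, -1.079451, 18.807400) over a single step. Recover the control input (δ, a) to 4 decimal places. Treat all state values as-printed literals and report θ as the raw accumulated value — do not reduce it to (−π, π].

δ = 0.2534, a = 2.7160

a = (v'−v)/dt = (0.407400)/0.15 = 2.7160
Δθ = θ'−θ = 0.238249;  (v·dt/L) = 18.4000·0.15/3.0 = 0.920000
tan δ = Δθ·L/(v·dt) = 0.258966  →  δ = 0.2534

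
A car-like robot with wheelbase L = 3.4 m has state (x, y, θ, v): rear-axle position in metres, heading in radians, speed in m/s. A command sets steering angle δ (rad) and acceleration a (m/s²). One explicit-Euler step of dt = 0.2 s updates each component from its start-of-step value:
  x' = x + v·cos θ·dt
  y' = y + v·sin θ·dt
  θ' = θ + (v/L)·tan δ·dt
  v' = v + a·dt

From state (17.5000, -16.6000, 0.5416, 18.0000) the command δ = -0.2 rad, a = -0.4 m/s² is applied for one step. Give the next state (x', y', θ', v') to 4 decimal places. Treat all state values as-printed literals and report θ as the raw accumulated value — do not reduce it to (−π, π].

x' = 17.5000 + 18.0000·cos(0.5416)·0.2 = 20.5848
y' = -16.6000 + 18.0000·sin(0.5416)·0.2 = -14.7442
θ' = 0.5416 + (18.0000/3.4)·tan(-0.2)·0.2 = 0.3270
v' = 18.0000 − 0.4000·0.2 = 17.9200

(20.5848, -14.7442, 0.3270, 17.9200)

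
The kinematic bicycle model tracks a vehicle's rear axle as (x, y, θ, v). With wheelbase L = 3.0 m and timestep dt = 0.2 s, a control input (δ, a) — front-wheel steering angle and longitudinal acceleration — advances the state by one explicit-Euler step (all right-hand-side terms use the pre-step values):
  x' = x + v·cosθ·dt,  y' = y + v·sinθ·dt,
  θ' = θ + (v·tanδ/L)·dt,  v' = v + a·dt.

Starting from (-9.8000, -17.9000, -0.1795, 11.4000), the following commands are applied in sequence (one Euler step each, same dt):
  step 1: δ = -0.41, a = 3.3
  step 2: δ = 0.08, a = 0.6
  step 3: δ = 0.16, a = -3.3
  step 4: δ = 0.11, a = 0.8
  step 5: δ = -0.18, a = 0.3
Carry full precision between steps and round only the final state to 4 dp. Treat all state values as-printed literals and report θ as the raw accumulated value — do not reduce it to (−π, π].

after step 1 (δ=-0.41, a=3.3): (-7.556633, -18.307066, -0.509820, 12.060000)
after step 2 (δ=0.08, a=0.6): (-5.451361, -19.484170, -0.445362, 12.180000)
after step 3 (δ=0.16, a=-3.3): (-3.252981, -20.533561, -0.314322, 11.520000)
after step 4 (δ=0.11, a=0.8): (-1.061863, -21.245893, -0.229500, 11.680000)
after step 5 (δ=-0.18, a=0.3): (1.212888, -21.777311, -0.371193, 11.740000)

(1.2129, -21.7773, -0.3712, 11.7400)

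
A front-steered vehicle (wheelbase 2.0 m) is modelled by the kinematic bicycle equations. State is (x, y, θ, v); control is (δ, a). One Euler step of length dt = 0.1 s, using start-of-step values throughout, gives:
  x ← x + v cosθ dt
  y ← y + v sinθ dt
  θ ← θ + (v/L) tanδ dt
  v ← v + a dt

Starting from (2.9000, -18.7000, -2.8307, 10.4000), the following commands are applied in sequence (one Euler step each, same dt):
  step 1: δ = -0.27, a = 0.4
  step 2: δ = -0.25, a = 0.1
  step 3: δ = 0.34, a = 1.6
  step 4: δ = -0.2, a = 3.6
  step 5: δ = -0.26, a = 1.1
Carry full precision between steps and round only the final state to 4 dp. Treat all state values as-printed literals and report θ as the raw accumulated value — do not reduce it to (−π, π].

(-2.2901, -19.5784, -3.1765, 11.0800)

after step 1 (δ=-0.27, a=0.4): (1.909857, -19.018145, -2.974614, 10.440000)
after step 2 (δ=-0.25, a=0.1): (0.880377, -19.191661, -3.107903, 10.450000)
after step 3 (δ=0.34, a=1.6): (-0.164030, -19.226861, -2.923075, 10.610000)
after step 4 (δ=-0.2, a=3.6): (-1.199799, -19.456867, -3.030613, 10.970000)
after step 5 (δ=-0.26, a=1.1): (-2.290050, -19.578362, -3.176526, 11.080000)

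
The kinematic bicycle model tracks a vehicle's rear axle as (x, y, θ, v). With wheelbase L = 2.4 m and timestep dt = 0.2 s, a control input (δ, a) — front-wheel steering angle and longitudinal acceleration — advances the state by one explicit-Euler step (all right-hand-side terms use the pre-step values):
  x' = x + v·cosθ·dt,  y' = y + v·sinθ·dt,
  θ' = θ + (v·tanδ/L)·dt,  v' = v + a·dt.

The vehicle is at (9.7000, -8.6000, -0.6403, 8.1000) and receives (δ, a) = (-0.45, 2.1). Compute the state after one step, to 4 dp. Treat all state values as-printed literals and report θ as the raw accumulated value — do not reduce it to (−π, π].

(10.9991, -9.5678, -0.9664, 8.5200)

x' = 9.7000 + 8.1000·cos(-0.6403)·0.2 = 10.9991
y' = -8.6000 + 8.1000·sin(-0.6403)·0.2 = -9.5678
θ' = -0.6403 + (8.1000/2.4)·tan(-0.45)·0.2 = -0.9664
v' = 8.1000 + 2.1000·0.2 = 8.5200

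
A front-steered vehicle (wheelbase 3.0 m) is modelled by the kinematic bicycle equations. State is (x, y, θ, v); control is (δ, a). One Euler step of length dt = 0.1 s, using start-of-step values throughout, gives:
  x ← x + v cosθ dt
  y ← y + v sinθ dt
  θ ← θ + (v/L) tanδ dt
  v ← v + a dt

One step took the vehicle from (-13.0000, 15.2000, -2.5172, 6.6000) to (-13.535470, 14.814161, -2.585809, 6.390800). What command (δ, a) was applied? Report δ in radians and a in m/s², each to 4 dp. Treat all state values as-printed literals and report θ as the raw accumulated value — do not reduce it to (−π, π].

δ = -0.3023, a = -2.0920

a = (v'−v)/dt = (-0.209200)/0.1 = -2.0920
Δθ = θ'−θ = -0.068609;  (v·dt/L) = 6.6000·0.1/3.0 = 0.220000
tan δ = Δθ·L/(v·dt) = -0.311859  →  δ = -0.3023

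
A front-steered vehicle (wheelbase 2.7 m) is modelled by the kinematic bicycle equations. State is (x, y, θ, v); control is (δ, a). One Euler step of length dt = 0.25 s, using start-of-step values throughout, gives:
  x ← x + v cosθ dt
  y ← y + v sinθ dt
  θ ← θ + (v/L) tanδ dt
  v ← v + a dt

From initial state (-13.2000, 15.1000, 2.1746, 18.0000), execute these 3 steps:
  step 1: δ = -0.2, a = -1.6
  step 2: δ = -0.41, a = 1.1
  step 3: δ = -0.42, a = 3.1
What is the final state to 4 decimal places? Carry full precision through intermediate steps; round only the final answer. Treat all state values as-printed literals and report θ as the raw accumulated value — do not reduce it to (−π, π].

after step 1 (δ=-0.2, a=-1.6): (-15.755000, 18.804319, 1.836750, 17.600000)
after step 2 (δ=-0.41, a=1.1): (-16.911449, 23.049625, 1.128462, 17.875000)
after step 3 (δ=-0.42, a=3.1): (-14.998600, 27.088280, 0.389343, 18.650000)

(-14.9986, 27.0883, 0.3893, 18.6500)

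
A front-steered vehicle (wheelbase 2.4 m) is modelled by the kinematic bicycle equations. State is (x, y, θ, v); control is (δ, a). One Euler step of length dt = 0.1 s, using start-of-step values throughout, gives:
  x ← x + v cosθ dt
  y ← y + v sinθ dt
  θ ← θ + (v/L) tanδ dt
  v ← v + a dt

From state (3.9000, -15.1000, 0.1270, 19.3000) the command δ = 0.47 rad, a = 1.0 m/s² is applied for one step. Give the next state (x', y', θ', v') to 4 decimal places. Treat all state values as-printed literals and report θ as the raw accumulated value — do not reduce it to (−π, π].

(5.8145, -14.8555, 0.5355, 19.4000)

x' = 3.9000 + 19.3000·cos(0.1270)·0.1 = 5.8145
y' = -15.1000 + 19.3000·sin(0.1270)·0.1 = -14.8555
θ' = 0.1270 + (19.3000/2.4)·tan(0.47)·0.1 = 0.5355
v' = 19.3000 + 1.0000·0.1 = 19.4000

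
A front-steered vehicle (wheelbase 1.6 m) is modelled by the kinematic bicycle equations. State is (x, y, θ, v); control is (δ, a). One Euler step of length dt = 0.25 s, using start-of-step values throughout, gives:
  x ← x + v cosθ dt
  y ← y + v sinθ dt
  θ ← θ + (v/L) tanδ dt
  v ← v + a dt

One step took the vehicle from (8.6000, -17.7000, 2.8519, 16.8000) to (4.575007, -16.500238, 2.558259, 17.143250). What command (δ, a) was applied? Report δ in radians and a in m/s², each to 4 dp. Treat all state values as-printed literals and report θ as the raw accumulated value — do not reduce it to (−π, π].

δ = -0.1114, a = 1.3730

a = (v'−v)/dt = (0.343250)/0.25 = 1.3730
Δθ = θ'−θ = -0.293641;  (v·dt/L) = 16.8000·0.25/1.6 = 2.625000
tan δ = Δθ·L/(v·dt) = -0.111863  →  δ = -0.1114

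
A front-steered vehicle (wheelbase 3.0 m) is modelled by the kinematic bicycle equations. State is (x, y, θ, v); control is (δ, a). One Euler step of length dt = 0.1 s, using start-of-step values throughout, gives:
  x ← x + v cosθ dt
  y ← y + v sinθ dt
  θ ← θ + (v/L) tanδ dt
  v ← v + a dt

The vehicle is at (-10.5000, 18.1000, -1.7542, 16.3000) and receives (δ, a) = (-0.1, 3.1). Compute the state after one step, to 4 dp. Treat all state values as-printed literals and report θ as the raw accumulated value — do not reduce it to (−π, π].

(-10.7973, 16.4973, -1.8087, 16.6100)

x' = -10.5000 + 16.3000·cos(-1.7542)·0.1 = -10.7973
y' = 18.1000 + 16.3000·sin(-1.7542)·0.1 = 16.4973
θ' = -1.7542 + (16.3000/3.0)·tan(-0.1)·0.1 = -1.8087
v' = 16.3000 + 3.1000·0.1 = 16.6100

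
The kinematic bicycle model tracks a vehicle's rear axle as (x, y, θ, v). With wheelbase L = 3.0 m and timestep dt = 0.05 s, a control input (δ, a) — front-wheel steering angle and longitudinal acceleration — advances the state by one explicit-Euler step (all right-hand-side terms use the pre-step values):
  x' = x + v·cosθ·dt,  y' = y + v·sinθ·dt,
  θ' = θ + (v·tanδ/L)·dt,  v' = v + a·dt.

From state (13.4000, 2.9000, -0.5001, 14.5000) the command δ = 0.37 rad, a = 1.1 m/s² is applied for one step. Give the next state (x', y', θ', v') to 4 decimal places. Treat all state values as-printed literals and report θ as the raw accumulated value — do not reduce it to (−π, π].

x' = 13.4000 + 14.5000·cos(-0.5001)·0.05 = 14.0362
y' = 2.9000 + 14.5000·sin(-0.5001)·0.05 = 2.5524
θ' = -0.5001 + (14.5000/3.0)·tan(0.37)·0.05 = -0.4064
v' = 14.5000 + 1.1000·0.05 = 14.5550

(14.0362, 2.5524, -0.4064, 14.5550)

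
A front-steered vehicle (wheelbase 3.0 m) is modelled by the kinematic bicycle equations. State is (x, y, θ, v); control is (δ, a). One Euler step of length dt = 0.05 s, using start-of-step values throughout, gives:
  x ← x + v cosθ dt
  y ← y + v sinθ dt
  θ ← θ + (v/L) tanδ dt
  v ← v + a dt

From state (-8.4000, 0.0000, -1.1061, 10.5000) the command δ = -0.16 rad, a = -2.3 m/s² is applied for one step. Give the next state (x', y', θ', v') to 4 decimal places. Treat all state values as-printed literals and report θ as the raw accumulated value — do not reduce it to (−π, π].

x' = -8.4000 + 10.5000·cos(-1.1061)·0.05 = -8.1647
y' = 0.0000 + 10.5000·sin(-1.1061)·0.05 = -0.4693
θ' = -1.1061 + (10.5000/3.0)·tan(-0.16)·0.05 = -1.1343
v' = 10.5000 − 2.3000·0.05 = 10.3850

(-8.1647, -0.4693, -1.1343, 10.3850)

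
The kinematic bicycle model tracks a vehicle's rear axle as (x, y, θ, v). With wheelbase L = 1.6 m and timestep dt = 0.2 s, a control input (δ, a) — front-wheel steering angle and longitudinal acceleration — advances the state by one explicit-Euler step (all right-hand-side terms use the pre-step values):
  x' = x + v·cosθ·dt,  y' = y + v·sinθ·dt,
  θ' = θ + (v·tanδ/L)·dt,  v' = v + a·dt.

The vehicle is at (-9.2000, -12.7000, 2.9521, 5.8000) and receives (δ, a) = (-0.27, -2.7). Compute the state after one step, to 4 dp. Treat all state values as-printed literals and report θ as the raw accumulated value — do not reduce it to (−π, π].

(-10.3392, -12.4815, 2.7515, 5.2600)

x' = -9.2000 + 5.8000·cos(2.9521)·0.2 = -10.3392
y' = -12.7000 + 5.8000·sin(2.9521)·0.2 = -12.4815
θ' = 2.9521 + (5.8000/1.6)·tan(-0.27)·0.2 = 2.7515
v' = 5.8000 − 2.7000·0.2 = 5.2600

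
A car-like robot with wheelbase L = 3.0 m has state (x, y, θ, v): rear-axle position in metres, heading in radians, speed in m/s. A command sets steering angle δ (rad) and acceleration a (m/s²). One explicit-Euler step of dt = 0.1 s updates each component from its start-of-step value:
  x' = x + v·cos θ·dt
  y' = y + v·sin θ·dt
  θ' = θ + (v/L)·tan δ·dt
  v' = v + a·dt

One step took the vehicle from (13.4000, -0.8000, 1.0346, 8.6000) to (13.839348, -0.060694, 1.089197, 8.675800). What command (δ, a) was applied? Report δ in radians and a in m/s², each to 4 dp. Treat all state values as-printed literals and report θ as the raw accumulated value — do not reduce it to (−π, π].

δ = 0.1882, a = 0.7580

a = (v'−v)/dt = (0.075800)/0.1 = 0.7580
Δθ = θ'−θ = 0.054597;  (v·dt/L) = 8.6000·0.1/3.0 = 0.286667
tan δ = Δθ·L/(v·dt) = 0.190455  →  δ = 0.1882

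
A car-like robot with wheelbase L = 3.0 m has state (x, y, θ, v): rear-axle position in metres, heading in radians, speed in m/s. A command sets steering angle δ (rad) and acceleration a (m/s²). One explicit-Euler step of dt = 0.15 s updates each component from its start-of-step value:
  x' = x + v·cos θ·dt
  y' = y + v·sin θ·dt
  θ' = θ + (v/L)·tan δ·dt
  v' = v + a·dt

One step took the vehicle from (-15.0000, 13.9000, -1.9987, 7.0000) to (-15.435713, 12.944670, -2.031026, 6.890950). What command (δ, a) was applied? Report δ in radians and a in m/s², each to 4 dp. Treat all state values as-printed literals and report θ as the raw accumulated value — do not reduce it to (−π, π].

a = (v'−v)/dt = (-0.109050)/0.15 = -0.7270
Δθ = θ'−θ = -0.032326;  (v·dt/L) = 7.0000·0.15/3.0 = 0.350000
tan δ = Δθ·L/(v·dt) = -0.092360  →  δ = -0.0921

δ = -0.0921, a = -0.7270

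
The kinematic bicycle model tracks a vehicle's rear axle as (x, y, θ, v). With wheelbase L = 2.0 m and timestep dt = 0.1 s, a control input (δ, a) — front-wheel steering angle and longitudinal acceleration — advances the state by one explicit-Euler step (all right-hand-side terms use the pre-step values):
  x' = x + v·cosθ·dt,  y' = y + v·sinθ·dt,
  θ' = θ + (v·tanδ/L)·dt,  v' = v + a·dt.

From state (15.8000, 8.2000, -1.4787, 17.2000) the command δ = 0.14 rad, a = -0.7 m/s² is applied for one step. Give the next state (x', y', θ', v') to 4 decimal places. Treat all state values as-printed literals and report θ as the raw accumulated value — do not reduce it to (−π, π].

x' = 15.8000 + 17.2000·cos(-1.4787)·0.1 = 15.9582
y' = 8.2000 + 17.2000·sin(-1.4787)·0.1 = 6.4873
θ' = -1.4787 + (17.2000/2.0)·tan(0.14)·0.1 = -1.3575
v' = 17.2000 − 0.7000·0.1 = 17.1300

(15.9582, 6.4873, -1.3575, 17.1300)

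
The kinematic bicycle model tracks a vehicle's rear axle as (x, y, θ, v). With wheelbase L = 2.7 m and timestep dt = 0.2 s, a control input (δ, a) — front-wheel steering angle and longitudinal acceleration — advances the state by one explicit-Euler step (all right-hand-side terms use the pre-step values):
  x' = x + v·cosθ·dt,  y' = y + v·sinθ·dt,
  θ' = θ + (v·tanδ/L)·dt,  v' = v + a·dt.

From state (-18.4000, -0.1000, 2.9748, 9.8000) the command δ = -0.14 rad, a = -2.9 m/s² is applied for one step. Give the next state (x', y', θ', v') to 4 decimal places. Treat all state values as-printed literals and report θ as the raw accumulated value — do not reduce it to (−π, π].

x' = -18.4000 + 9.8000·cos(2.9748)·0.2 = -20.3328
y' = -0.1000 + 9.8000·sin(2.9748)·0.2 = 0.2254
θ' = 2.9748 + (9.8000/2.7)·tan(-0.14)·0.2 = 2.8725
v' = 9.8000 − 2.9000·0.2 = 9.2200

(-20.3328, 0.2254, 2.8725, 9.2200)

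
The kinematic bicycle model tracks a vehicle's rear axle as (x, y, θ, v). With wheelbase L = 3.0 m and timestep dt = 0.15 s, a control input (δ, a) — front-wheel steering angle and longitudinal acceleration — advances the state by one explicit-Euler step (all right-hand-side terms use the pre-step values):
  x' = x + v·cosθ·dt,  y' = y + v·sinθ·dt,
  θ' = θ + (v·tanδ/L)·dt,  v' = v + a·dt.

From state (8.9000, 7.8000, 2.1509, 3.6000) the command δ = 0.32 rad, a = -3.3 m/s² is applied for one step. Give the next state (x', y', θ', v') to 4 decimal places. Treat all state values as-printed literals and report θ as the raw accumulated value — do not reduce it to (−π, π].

(8.6040, 8.2517, 2.2106, 3.1050)

x' = 8.9000 + 3.6000·cos(2.1509)·0.15 = 8.6040
y' = 7.8000 + 3.6000·sin(2.1509)·0.15 = 8.2517
θ' = 2.1509 + (3.6000/3.0)·tan(0.32)·0.15 = 2.2106
v' = 3.6000 − 3.3000·0.15 = 3.1050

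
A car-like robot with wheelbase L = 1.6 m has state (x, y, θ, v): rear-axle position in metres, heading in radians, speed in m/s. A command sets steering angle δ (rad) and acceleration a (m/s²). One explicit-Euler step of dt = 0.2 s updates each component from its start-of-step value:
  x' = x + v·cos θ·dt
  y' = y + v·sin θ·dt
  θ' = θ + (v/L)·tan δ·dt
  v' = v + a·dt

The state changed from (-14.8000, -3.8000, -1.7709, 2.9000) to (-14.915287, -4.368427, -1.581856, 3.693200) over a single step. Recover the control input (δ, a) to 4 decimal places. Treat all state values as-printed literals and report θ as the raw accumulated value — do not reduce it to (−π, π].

a = (v'−v)/dt = (0.793200)/0.2 = 3.9660
Δθ = θ'−θ = 0.189044;  (v·dt/L) = 2.9000·0.2/1.6 = 0.362500
tan δ = Δθ·L/(v·dt) = 0.521501  →  δ = 0.4807

δ = 0.4807, a = 3.9660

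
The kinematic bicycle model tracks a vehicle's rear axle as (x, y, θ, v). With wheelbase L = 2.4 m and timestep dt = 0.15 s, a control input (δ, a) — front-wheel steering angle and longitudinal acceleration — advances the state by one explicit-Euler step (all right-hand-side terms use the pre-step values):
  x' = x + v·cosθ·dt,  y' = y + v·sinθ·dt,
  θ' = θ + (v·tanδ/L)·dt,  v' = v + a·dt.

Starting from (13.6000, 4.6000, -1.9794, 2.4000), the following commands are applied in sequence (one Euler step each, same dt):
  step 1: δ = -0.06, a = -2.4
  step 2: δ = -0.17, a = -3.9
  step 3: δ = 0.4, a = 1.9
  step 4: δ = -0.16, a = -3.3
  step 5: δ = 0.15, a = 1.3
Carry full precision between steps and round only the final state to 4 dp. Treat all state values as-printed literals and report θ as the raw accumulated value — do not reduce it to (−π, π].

after step 1 (δ=-0.06, a=-2.4): (13.456962, 4.269636, -1.988411, 2.040000)
after step 2 (δ=-0.17, a=-3.9): (13.332854, 3.989934, -2.010297, 1.455000)
after step 3 (δ=0.4, a=1.9): (13.239991, 3.792426, -1.971849, 1.740000)
after step 4 (δ=-0.16, a=-3.3): (13.138100, 3.552136, -1.989399, 1.245000)
after step 5 (δ=0.15, a=1.3): (13.062189, 3.381511, -1.977639, 1.440000)

(13.0622, 3.3815, -1.9776, 1.4400)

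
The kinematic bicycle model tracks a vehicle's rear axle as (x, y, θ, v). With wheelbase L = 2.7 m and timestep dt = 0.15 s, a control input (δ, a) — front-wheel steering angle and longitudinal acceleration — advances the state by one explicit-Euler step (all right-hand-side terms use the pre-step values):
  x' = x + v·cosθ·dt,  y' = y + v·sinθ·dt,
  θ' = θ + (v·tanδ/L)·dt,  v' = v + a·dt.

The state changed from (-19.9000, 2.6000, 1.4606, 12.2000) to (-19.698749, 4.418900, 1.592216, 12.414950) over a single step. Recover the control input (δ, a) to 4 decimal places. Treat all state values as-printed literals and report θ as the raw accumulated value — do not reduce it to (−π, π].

δ = 0.1918, a = 1.4330

a = (v'−v)/dt = (0.214950)/0.15 = 1.4330
Δθ = θ'−θ = 0.131616;  (v·dt/L) = 12.2000·0.15/2.7 = 0.677778
tan δ = Δθ·L/(v·dt) = 0.194188  →  δ = 0.1918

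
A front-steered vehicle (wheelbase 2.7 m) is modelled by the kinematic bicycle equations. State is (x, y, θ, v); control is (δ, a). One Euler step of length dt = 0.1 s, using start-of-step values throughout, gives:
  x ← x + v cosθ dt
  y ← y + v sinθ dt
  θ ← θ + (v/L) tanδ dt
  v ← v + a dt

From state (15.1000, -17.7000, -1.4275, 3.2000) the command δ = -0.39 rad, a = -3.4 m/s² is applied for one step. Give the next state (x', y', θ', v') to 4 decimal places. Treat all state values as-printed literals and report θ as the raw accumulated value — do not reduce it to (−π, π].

(15.1457, -18.0167, -1.4762, 2.8600)

x' = 15.1000 + 3.2000·cos(-1.4275)·0.1 = 15.1457
y' = -17.7000 + 3.2000·sin(-1.4275)·0.1 = -18.0167
θ' = -1.4275 + (3.2000/2.7)·tan(-0.39)·0.1 = -1.4762
v' = 3.2000 − 3.4000·0.1 = 2.8600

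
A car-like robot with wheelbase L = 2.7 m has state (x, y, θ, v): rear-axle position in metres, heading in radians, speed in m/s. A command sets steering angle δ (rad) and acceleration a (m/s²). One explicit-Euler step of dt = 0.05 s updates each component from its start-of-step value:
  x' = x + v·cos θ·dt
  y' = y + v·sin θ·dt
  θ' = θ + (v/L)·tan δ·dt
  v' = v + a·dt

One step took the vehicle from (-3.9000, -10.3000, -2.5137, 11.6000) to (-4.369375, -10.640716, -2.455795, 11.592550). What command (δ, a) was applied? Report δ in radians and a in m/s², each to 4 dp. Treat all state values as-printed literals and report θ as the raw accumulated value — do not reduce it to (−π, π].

a = (v'−v)/dt = (-0.007450)/0.05 = -0.1490
Δθ = θ'−θ = 0.057905;  (v·dt/L) = 11.6000·0.05/2.7 = 0.214815
tan δ = Δθ·L/(v·dt) = 0.269558  →  δ = 0.2633

δ = 0.2633, a = -0.1490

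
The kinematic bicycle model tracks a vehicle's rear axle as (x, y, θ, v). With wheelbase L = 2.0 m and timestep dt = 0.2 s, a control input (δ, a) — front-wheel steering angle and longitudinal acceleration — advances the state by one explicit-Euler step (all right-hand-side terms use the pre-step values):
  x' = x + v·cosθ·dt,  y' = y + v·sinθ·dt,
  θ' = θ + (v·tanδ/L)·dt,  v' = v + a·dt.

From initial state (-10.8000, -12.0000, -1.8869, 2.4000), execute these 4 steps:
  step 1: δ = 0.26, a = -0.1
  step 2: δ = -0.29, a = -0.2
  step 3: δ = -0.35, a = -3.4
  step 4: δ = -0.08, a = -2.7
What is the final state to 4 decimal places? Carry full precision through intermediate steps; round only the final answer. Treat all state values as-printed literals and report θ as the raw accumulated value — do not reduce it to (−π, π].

after step 1 (δ=0.26, a=-0.1): (-10.949216, -12.456218, -1.823055, 2.380000)
after step 2 (δ=-0.29, a=-0.2): (-11.068021, -12.917153, -1.894077, 2.340000)
after step 3 (δ=-0.35, a=-3.4): (-11.216695, -13.360910, -1.979494, 1.660000)
after step 4 (δ=-0.08, a=-2.7): (-11.348636, -13.665566, -1.992802, 1.120000)

(-11.3486, -13.6656, -1.9928, 1.1200)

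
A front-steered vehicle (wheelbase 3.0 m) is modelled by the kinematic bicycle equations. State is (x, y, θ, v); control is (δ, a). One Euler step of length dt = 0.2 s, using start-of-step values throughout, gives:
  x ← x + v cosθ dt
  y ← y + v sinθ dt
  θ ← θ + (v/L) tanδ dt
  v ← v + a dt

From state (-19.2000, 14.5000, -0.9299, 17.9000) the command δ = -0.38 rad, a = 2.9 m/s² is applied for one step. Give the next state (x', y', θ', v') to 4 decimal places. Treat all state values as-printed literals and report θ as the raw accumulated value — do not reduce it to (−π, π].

x' = -19.2000 + 17.9000·cos(-0.9299)·0.2 = -17.0595
y' = 14.5000 + 17.9000·sin(-0.9299)·0.2 = 11.6304
θ' = -0.9299 + (17.9000/3.0)·tan(-0.38)·0.2 = -1.4065
v' = 17.9000 + 2.9000·0.2 = 18.4800

(-17.0595, 11.6304, -1.4065, 18.4800)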